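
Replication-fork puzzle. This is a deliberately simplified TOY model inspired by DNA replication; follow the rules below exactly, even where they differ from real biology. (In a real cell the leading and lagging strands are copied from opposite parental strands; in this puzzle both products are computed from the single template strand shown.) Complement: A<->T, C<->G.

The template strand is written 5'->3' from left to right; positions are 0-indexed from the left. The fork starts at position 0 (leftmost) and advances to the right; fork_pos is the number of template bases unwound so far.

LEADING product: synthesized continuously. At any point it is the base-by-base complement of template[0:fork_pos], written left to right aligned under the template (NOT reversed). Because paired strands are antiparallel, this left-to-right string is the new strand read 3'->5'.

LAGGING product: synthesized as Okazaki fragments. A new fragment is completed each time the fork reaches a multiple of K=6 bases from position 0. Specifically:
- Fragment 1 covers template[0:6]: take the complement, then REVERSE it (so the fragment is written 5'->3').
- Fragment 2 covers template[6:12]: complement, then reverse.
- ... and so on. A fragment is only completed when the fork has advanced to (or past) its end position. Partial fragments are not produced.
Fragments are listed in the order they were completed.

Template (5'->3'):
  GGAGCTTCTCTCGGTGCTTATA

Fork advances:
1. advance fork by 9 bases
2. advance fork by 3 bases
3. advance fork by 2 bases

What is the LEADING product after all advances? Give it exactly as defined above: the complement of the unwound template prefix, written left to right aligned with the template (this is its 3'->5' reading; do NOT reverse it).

Answer: CCTCGAAGAGAGCC

Derivation:
Step 1: advance 9 -> fork_pos = 0 + 9 = 9.
Step 2: advance 3 -> fork_pos = 9 + 3 = 12.
Step 3: advance 2 -> fork_pos = 12 + 2 = 14.
Unwound prefix: template[0:14] = GGAGCTTCTCTCGG
Complement it base by base (A<->T, C<->G), keeping left-to-right order:
  [0:5] GGAGC -> CCTCG
  [5:10] TTCTC -> AAGAG
  [10:14] TCGG -> AGCC
Concatenate: CCTCGAAGAGAGCC (length 14; written aligned with the template, i.e. 3'->5').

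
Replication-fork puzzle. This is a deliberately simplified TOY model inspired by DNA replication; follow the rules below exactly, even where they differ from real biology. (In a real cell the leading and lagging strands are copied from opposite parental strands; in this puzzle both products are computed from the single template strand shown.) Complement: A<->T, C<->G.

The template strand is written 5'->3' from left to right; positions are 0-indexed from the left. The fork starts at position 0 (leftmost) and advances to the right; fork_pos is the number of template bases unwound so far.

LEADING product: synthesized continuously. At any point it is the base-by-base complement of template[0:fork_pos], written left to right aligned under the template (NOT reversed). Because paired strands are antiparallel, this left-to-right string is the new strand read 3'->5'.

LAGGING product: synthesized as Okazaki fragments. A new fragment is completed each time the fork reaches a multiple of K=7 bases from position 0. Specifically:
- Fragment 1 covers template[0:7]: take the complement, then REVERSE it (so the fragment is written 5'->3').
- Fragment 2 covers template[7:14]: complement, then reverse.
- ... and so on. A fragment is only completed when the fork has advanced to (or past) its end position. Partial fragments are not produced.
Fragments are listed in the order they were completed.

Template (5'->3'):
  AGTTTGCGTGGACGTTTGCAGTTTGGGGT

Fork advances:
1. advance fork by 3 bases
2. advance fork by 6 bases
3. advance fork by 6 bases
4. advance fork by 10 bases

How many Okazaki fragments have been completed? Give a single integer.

Answer: 3

Derivation:
Step 1: advance 3 -> fork_pos = 0 + 3 = 3. Next multiple of 7 is 7 (not reached); still 0 fragment(s).
Step 2: advance 6 -> fork_pos = 3 + 6 = 9. Reached multiple(s) of 7: 7 -> fragment 1 completed (1 total).
Step 3: advance 6 -> fork_pos = 9 + 6 = 15. Reached multiple(s) of 7: 14 -> fragment 2 completed (2 total).
Step 4: advance 10 -> fork_pos = 15 + 10 = 25. Reached multiple(s) of 7: 21 -> fragment 3 completed (3 total).
Check: final fork_pos = 25; the multiples of 7 that are <= 25 are 7..21 -> 25 // 7 = 3 completed fragment(s).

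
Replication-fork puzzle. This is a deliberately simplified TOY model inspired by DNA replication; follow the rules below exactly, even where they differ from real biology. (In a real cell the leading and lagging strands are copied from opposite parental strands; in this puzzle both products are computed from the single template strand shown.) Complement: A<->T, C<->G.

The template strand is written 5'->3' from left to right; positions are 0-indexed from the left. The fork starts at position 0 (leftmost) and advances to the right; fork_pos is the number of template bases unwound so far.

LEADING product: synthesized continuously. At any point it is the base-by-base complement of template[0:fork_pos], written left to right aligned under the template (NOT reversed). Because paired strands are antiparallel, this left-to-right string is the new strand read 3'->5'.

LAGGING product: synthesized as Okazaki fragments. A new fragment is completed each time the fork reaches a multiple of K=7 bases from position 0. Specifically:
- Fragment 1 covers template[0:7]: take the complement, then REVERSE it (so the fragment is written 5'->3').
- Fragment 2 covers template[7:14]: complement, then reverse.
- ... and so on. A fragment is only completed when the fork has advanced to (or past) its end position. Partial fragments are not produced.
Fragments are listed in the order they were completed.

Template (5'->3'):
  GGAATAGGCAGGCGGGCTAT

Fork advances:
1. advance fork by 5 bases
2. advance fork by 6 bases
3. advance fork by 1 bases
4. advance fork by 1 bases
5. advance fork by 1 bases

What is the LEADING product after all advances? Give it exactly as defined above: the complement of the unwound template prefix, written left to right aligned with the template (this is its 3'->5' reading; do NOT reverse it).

Answer: CCTTATCCGTCCGC

Derivation:
Step 1: advance 5 -> fork_pos = 0 + 5 = 5.
Step 2: advance 6 -> fork_pos = 5 + 6 = 11.
Step 3: advance 1 -> fork_pos = 11 + 1 = 12.
Step 4: advance 1 -> fork_pos = 12 + 1 = 13.
Step 5: advance 1 -> fork_pos = 13 + 1 = 14.
Unwound prefix: template[0:14] = GGAATAGGCAGGCG
Complement it base by base (A<->T, C<->G), keeping left-to-right order:
  [0:5] GGAAT -> CCTTA
  [5:10] AGGCA -> TCCGT
  [10:14] GGCG -> CCGC
Concatenate: CCTTATCCGTCCGC (length 14; written aligned with the template, i.e. 3'->5').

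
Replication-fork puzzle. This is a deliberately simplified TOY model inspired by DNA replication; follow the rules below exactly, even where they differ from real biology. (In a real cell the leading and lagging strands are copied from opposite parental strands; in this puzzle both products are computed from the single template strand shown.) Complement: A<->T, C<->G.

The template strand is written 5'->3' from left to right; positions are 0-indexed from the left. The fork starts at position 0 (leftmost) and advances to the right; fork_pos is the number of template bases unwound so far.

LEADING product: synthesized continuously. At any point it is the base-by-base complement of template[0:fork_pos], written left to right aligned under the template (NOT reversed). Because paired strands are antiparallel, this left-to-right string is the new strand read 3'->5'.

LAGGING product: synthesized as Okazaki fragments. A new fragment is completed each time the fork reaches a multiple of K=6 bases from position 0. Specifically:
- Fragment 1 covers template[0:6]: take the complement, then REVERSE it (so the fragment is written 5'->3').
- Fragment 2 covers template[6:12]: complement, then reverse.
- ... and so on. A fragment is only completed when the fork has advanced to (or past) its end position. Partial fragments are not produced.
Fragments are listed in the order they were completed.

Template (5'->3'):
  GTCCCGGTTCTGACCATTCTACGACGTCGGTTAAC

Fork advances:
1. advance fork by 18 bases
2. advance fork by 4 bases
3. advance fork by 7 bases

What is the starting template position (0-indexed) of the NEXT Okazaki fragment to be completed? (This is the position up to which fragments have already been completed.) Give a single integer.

Step 1: advance 18 -> fork_pos = 0 + 18 = 18. Reached multiple(s) of 6: 6, 12, 18 -> fragments 1-3 completed (3 total).
Step 2: advance 4 -> fork_pos = 18 + 4 = 22. Next multiple of 6 is 24 (not reached); still 3 fragment(s).
Step 3: advance 7 -> fork_pos = 22 + 7 = 29. Reached multiple(s) of 6: 24 -> fragment 4 completed (4 total).
4 fragment(s) completed, covering template[0:24] (4 x 6 = 24). The next fragment, fragment 5, covers template[24:30], so it starts at position 24.

Answer: 24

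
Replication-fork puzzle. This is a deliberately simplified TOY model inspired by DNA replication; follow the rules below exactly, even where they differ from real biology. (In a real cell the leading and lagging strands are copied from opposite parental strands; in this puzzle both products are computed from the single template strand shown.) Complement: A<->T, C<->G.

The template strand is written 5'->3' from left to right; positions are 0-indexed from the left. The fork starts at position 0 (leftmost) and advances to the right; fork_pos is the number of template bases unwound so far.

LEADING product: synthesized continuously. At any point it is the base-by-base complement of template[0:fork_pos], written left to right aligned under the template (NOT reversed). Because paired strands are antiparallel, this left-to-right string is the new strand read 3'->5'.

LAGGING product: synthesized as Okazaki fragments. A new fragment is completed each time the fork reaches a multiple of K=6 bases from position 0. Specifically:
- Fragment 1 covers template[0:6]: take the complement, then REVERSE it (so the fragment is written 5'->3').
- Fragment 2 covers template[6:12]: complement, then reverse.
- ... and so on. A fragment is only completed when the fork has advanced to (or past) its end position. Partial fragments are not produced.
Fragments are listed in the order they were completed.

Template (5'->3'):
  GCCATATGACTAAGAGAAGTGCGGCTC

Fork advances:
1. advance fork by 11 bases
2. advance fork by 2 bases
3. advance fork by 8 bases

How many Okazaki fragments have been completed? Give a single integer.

Answer: 3

Derivation:
Step 1: advance 11 -> fork_pos = 0 + 11 = 11. Reached multiple(s) of 6: 6 -> fragment 1 completed (1 total).
Step 2: advance 2 -> fork_pos = 11 + 2 = 13. Reached multiple(s) of 6: 12 -> fragment 2 completed (2 total).
Step 3: advance 8 -> fork_pos = 13 + 8 = 21. Reached multiple(s) of 6: 18 -> fragment 3 completed (3 total).
Check: final fork_pos = 21; the multiples of 6 that are <= 21 are 6..18 -> 21 // 6 = 3 completed fragment(s).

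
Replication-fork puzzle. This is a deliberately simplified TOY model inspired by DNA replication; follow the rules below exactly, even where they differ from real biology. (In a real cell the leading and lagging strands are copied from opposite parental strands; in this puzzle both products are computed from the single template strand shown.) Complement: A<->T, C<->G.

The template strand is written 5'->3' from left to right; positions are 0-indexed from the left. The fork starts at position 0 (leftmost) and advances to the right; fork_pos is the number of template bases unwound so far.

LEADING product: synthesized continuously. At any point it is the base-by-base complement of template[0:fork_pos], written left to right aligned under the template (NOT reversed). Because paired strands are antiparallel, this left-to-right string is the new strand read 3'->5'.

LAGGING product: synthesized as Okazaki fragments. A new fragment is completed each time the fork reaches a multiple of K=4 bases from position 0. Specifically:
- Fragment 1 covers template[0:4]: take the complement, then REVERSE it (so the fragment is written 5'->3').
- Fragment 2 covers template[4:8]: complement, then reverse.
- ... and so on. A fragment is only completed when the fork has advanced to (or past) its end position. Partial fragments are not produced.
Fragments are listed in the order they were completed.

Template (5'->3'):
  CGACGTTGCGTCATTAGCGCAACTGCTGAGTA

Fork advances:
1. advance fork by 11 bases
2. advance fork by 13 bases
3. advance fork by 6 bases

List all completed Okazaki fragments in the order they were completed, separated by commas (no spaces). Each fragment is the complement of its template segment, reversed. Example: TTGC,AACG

Step 1: advance 11 -> fork_pos = 0 + 11 = 11. Reached multiple(s) of 4: 4, 8 -> fragments 1-2 completed (2 total).
Step 2: advance 13 -> fork_pos = 11 + 13 = 24. Reached multiple(s) of 4: 12, 16, 20, 24 -> fragments 3-6 completed (6 total).
Step 3: advance 6 -> fork_pos = 24 + 6 = 30. Reached multiple(s) of 4: 28 -> fragment 7 completed (7 total).
Final fork_pos = 30, so 7 fragment(s) are complete. Build each: template segment -> complement -> reverse.
Fragment 1: template[0:4] = CGAC -> complement GCTG -> reversed GTCG
Fragment 2: template[4:8] = GTTG -> complement CAAC -> reversed CAAC
Fragment 3: template[8:12] = CGTC -> complement GCAG -> reversed GACG
Fragment 4: template[12:16] = ATTA -> complement TAAT -> reversed TAAT
Fragment 5: template[16:20] = GCGC -> complement CGCG -> reversed GCGC
Fragment 6: template[20:24] = AACT -> complement TTGA -> reversed AGTT
Fragment 7: template[24:28] = GCTG -> complement CGAC -> reversed CAGC

Answer: GTCG,CAAC,GACG,TAAT,GCGC,AGTT,CAGC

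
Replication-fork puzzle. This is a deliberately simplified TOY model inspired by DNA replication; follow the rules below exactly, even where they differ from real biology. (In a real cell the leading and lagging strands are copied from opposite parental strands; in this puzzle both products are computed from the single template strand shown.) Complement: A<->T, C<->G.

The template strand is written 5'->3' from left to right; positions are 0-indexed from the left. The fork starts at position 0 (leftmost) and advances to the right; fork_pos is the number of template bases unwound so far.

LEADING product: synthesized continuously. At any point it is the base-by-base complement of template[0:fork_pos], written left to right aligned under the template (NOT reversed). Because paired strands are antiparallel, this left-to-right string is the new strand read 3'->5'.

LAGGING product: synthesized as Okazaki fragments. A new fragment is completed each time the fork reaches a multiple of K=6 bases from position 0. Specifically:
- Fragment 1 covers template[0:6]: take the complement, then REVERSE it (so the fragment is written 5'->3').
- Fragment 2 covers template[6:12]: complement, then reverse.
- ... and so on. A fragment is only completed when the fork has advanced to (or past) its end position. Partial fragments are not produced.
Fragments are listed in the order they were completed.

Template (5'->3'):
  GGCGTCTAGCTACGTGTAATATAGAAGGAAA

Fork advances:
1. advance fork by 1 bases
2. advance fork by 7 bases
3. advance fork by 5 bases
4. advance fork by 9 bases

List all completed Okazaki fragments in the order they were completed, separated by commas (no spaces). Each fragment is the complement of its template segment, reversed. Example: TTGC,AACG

Step 1: advance 1 -> fork_pos = 0 + 1 = 1. Next multiple of 6 is 6 (not reached); still 0 fragment(s).
Step 2: advance 7 -> fork_pos = 1 + 7 = 8. Reached multiple(s) of 6: 6 -> fragment 1 completed (1 total).
Step 3: advance 5 -> fork_pos = 8 + 5 = 13. Reached multiple(s) of 6: 12 -> fragment 2 completed (2 total).
Step 4: advance 9 -> fork_pos = 13 + 9 = 22. Reached multiple(s) of 6: 18 -> fragment 3 completed (3 total).
Final fork_pos = 22, so 3 fragment(s) are complete. Build each: template segment -> complement -> reverse.
Fragment 1: template[0:6] = GGCGTC -> complement CCGCAG -> reversed GACGCC
Fragment 2: template[6:12] = TAGCTA -> complement ATCGAT -> reversed TAGCTA
Fragment 3: template[12:18] = CGTGTA -> complement GCACAT -> reversed TACACG

Answer: GACGCC,TAGCTA,TACACG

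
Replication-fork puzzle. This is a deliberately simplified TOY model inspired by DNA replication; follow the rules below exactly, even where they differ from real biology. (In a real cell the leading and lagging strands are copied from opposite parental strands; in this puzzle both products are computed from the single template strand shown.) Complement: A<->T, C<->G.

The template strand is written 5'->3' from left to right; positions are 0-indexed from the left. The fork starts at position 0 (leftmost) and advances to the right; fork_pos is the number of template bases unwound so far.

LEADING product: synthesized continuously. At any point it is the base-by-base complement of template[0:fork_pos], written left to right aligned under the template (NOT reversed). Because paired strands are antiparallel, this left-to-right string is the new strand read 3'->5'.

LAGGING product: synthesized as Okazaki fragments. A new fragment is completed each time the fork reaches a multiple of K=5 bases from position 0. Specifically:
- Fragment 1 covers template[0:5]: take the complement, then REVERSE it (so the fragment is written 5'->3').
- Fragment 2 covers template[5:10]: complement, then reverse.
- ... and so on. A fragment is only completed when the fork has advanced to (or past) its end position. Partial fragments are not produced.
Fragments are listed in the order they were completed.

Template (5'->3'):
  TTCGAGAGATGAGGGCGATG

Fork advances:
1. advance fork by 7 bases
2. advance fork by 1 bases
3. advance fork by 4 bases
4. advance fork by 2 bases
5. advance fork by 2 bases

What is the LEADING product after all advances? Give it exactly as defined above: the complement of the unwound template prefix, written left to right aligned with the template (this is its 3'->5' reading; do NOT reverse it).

Answer: AAGCTCTCTACTCCCG

Derivation:
Step 1: advance 7 -> fork_pos = 0 + 7 = 7.
Step 2: advance 1 -> fork_pos = 7 + 1 = 8.
Step 3: advance 4 -> fork_pos = 8 + 4 = 12.
Step 4: advance 2 -> fork_pos = 12 + 2 = 14.
Step 5: advance 2 -> fork_pos = 14 + 2 = 16.
Unwound prefix: template[0:16] = TTCGAGAGATGAGGGC
Complement it base by base (A<->T, C<->G), keeping left-to-right order:
  [0:5] TTCGA -> AAGCT
  [5:10] GAGAT -> CTCTA
  [10:15] GAGGG -> CTCCC
  [15:16] C -> G
Concatenate: AAGCTCTCTACTCCCG (length 16; written aligned with the template, i.e. 3'->5').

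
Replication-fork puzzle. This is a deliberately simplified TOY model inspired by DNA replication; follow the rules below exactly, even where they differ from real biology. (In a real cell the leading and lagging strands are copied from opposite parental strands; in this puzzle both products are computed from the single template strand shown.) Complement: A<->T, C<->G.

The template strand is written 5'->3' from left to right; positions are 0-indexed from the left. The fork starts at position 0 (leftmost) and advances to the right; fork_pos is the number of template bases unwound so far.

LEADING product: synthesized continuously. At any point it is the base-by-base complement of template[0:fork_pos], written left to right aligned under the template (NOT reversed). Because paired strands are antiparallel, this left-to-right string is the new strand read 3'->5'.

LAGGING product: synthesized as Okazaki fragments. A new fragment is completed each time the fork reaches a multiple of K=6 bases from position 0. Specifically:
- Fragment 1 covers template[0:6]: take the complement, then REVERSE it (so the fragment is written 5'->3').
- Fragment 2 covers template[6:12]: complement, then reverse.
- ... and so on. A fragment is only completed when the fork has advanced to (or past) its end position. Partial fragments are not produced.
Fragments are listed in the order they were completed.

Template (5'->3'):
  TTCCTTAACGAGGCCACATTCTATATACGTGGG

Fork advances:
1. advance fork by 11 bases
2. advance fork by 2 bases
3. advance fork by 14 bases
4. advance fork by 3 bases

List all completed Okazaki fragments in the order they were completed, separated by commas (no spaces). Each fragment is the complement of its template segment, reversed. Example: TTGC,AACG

Answer: AAGGAA,CTCGTT,TGTGGC,ATAGAA,ACGTAT

Derivation:
Step 1: advance 11 -> fork_pos = 0 + 11 = 11. Reached multiple(s) of 6: 6 -> fragment 1 completed (1 total).
Step 2: advance 2 -> fork_pos = 11 + 2 = 13. Reached multiple(s) of 6: 12 -> fragment 2 completed (2 total).
Step 3: advance 14 -> fork_pos = 13 + 14 = 27. Reached multiple(s) of 6: 18, 24 -> fragments 3-4 completed (4 total).
Step 4: advance 3 -> fork_pos = 27 + 3 = 30. Reached multiple(s) of 6: 30 -> fragment 5 completed (5 total).
Final fork_pos = 30, so 5 fragment(s) are complete. Build each: template segment -> complement -> reverse.
Fragment 1: template[0:6] = TTCCTT -> complement AAGGAA -> reversed AAGGAA
Fragment 2: template[6:12] = AACGAG -> complement TTGCTC -> reversed CTCGTT
Fragment 3: template[12:18] = GCCACA -> complement CGGTGT -> reversed TGTGGC
Fragment 4: template[18:24] = TTCTAT -> complement AAGATA -> reversed ATAGAA
Fragment 5: template[24:30] = ATACGT -> complement TATGCA -> reversed ACGTAT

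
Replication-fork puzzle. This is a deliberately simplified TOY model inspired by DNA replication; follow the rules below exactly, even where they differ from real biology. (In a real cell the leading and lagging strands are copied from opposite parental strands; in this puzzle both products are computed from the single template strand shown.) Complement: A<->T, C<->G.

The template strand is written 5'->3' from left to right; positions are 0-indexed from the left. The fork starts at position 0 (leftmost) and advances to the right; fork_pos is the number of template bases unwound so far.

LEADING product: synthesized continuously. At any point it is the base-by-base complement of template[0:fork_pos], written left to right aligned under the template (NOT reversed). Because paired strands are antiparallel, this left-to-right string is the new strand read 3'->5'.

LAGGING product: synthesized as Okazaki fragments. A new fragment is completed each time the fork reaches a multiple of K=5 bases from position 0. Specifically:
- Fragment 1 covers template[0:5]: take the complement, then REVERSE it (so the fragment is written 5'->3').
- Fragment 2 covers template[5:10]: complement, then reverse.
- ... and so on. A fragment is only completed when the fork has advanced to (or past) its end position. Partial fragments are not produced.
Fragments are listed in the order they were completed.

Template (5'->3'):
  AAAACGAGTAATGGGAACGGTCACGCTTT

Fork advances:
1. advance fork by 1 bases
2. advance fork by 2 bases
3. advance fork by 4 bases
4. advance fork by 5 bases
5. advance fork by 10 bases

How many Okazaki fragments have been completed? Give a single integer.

Answer: 4

Derivation:
Step 1: advance 1 -> fork_pos = 0 + 1 = 1. Next multiple of 5 is 5 (not reached); still 0 fragment(s).
Step 2: advance 2 -> fork_pos = 1 + 2 = 3. Next multiple of 5 is 5 (not reached); still 0 fragment(s).
Step 3: advance 4 -> fork_pos = 3 + 4 = 7. Reached multiple(s) of 5: 5 -> fragment 1 completed (1 total).
Step 4: advance 5 -> fork_pos = 7 + 5 = 12. Reached multiple(s) of 5: 10 -> fragment 2 completed (2 total).
Step 5: advance 10 -> fork_pos = 12 + 10 = 22. Reached multiple(s) of 5: 15, 20 -> fragments 3-4 completed (4 total).
Check: final fork_pos = 22; the multiples of 5 that are <= 22 are 5..20 -> 22 // 5 = 4 completed fragment(s).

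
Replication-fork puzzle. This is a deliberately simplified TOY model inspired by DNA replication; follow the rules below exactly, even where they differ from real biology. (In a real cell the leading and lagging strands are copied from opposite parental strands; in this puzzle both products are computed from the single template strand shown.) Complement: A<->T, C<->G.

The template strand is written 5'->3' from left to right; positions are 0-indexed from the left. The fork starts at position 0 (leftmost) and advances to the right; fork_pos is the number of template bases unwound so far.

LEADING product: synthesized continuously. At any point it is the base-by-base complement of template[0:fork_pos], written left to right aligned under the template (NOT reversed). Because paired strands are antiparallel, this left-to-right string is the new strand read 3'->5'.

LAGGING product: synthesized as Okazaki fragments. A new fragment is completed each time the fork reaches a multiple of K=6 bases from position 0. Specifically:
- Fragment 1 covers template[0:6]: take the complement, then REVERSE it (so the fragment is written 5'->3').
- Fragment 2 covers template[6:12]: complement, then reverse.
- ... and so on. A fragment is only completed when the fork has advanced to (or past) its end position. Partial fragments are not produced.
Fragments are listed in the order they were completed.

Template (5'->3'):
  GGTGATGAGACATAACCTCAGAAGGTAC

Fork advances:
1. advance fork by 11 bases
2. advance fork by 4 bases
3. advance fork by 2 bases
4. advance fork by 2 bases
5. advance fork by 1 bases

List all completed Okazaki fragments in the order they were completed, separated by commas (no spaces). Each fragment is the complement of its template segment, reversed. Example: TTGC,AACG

Answer: ATCACC,TGTCTC,AGGTTA

Derivation:
Step 1: advance 11 -> fork_pos = 0 + 11 = 11. Reached multiple(s) of 6: 6 -> fragment 1 completed (1 total).
Step 2: advance 4 -> fork_pos = 11 + 4 = 15. Reached multiple(s) of 6: 12 -> fragment 2 completed (2 total).
Step 3: advance 2 -> fork_pos = 15 + 2 = 17. Next multiple of 6 is 18 (not reached); still 2 fragment(s).
Step 4: advance 2 -> fork_pos = 17 + 2 = 19. Reached multiple(s) of 6: 18 -> fragment 3 completed (3 total).
Step 5: advance 1 -> fork_pos = 19 + 1 = 20. Next multiple of 6 is 24 (not reached); still 3 fragment(s).
Final fork_pos = 20, so 3 fragment(s) are complete. Build each: template segment -> complement -> reverse.
Fragment 1: template[0:6] = GGTGAT -> complement CCACTA -> reversed ATCACC
Fragment 2: template[6:12] = GAGACA -> complement CTCTGT -> reversed TGTCTC
Fragment 3: template[12:18] = TAACCT -> complement ATTGGA -> reversed AGGTTA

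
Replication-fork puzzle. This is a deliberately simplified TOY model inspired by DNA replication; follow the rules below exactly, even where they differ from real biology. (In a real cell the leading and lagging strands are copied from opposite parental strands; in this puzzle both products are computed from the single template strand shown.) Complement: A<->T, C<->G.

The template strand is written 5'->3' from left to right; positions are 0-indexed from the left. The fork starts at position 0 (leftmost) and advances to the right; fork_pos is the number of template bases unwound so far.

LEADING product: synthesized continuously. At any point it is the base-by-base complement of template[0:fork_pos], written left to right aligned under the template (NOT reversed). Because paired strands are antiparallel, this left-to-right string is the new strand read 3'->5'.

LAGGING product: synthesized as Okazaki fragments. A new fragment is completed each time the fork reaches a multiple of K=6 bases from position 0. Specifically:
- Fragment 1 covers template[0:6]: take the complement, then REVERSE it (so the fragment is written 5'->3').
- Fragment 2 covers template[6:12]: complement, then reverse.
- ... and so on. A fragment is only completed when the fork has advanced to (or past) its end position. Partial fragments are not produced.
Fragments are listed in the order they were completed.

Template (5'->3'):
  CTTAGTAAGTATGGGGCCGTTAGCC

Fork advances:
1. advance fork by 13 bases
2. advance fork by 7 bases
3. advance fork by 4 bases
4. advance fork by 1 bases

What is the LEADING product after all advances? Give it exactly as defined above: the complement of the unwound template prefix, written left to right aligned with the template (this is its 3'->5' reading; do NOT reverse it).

Step 1: advance 13 -> fork_pos = 0 + 13 = 13.
Step 2: advance 7 -> fork_pos = 13 + 7 = 20.
Step 3: advance 4 -> fork_pos = 20 + 4 = 24.
Step 4: advance 1 -> fork_pos = 24 + 1 = 25.
Unwound prefix: template[0:25] = CTTAGTAAGTATGGGGCCGTTAGCC
Complement it base by base (A<->T, C<->G), keeping left-to-right order:
  [0:5] CTTAG -> GAATC
  [5:10] TAAGT -> ATTCA
  [10:15] ATGGG -> TACCC
  [15:20] GCCGT -> CGGCA
  [20:25] TAGCC -> ATCGG
Concatenate: GAATCATTCATACCCCGGCAATCGG (length 25; written aligned with the template, i.e. 3'->5').

Answer: GAATCATTCATACCCCGGCAATCGG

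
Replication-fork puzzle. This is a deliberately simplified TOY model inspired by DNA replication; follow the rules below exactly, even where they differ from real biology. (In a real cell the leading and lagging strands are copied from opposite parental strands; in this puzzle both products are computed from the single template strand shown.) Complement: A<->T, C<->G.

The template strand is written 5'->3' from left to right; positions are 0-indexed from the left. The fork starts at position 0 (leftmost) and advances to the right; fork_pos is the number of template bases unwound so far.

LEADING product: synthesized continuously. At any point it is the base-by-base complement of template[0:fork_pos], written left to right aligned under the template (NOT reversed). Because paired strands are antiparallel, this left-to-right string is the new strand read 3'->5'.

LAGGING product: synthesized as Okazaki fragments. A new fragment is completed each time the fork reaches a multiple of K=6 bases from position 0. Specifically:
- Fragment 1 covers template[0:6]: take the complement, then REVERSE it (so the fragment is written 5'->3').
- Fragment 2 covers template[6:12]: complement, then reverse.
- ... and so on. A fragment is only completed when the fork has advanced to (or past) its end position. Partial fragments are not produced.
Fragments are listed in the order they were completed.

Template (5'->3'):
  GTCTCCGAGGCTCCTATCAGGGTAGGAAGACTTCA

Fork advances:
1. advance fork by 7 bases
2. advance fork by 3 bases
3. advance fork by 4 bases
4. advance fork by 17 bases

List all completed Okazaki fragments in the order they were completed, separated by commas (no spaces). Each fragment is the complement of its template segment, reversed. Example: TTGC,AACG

Answer: GGAGAC,AGCCTC,GATAGG,TACCCT,TCTTCC

Derivation:
Step 1: advance 7 -> fork_pos = 0 + 7 = 7. Reached multiple(s) of 6: 6 -> fragment 1 completed (1 total).
Step 2: advance 3 -> fork_pos = 7 + 3 = 10. Next multiple of 6 is 12 (not reached); still 1 fragment(s).
Step 3: advance 4 -> fork_pos = 10 + 4 = 14. Reached multiple(s) of 6: 12 -> fragment 2 completed (2 total).
Step 4: advance 17 -> fork_pos = 14 + 17 = 31. Reached multiple(s) of 6: 18, 24, 30 -> fragments 3-5 completed (5 total).
Final fork_pos = 31, so 5 fragment(s) are complete. Build each: template segment -> complement -> reverse.
Fragment 1: template[0:6] = GTCTCC -> complement CAGAGG -> reversed GGAGAC
Fragment 2: template[6:12] = GAGGCT -> complement CTCCGA -> reversed AGCCTC
Fragment 3: template[12:18] = CCTATC -> complement GGATAG -> reversed GATAGG
Fragment 4: template[18:24] = AGGGTA -> complement TCCCAT -> reversed TACCCT
Fragment 5: template[24:30] = GGAAGA -> complement CCTTCT -> reversed TCTTCC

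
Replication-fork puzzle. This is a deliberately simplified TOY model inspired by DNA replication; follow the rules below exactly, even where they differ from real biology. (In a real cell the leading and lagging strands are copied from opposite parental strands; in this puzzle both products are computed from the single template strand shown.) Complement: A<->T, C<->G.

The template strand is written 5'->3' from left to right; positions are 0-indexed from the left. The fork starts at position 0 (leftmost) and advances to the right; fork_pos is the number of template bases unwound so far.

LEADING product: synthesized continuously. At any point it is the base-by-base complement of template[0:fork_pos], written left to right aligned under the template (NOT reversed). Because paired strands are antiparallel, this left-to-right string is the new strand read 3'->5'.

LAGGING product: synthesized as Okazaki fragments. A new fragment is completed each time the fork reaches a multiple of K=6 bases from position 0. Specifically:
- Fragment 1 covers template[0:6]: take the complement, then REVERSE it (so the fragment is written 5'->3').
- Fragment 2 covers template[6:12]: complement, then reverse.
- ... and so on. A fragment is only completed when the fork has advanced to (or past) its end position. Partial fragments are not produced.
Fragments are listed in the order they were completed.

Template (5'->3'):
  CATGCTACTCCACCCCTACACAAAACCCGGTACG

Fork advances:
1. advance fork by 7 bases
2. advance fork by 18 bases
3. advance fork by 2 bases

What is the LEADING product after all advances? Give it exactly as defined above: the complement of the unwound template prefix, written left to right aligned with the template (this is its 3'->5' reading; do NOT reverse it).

Answer: GTACGATGAGGTGGGGATGTGTTTTGG

Derivation:
Step 1: advance 7 -> fork_pos = 0 + 7 = 7.
Step 2: advance 18 -> fork_pos = 7 + 18 = 25.
Step 3: advance 2 -> fork_pos = 25 + 2 = 27.
Unwound prefix: template[0:27] = CATGCTACTCCACCCCTACACAAAACC
Complement it base by base (A<->T, C<->G), keeping left-to-right order:
  [0:5] CATGC -> GTACG
  [5:10] TACTC -> ATGAG
  [10:15] CACCC -> GTGGG
  [15:20] CTACA -> GATGT
  [20:25] CAAAA -> GTTTT
  [25:27] CC -> GG
Concatenate: GTACGATGAGGTGGGGATGTGTTTTGG (length 27; written aligned with the template, i.e. 3'->5').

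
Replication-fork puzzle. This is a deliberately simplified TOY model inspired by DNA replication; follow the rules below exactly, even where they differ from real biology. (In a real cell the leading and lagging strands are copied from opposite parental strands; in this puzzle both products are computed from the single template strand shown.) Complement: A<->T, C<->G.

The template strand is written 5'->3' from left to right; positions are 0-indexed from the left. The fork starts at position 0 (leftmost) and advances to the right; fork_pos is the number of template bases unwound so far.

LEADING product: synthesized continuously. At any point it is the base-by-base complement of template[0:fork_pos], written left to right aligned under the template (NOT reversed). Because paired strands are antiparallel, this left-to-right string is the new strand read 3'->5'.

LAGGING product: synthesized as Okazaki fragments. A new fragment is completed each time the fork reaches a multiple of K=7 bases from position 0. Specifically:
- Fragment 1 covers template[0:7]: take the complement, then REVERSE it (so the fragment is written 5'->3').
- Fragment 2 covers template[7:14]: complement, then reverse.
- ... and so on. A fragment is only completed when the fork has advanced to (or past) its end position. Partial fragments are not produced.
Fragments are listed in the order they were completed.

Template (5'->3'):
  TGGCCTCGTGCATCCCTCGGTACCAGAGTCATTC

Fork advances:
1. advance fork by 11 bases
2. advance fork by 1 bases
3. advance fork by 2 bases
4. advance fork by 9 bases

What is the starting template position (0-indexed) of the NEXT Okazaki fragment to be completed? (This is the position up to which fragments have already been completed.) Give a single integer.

Answer: 21

Derivation:
Step 1: advance 11 -> fork_pos = 0 + 11 = 11. Reached multiple(s) of 7: 7 -> fragment 1 completed (1 total).
Step 2: advance 1 -> fork_pos = 11 + 1 = 12. Next multiple of 7 is 14 (not reached); still 1 fragment(s).
Step 3: advance 2 -> fork_pos = 12 + 2 = 14. Reached multiple(s) of 7: 14 -> fragment 2 completed (2 total).
Step 4: advance 9 -> fork_pos = 14 + 9 = 23. Reached multiple(s) of 7: 21 -> fragment 3 completed (3 total).
3 fragment(s) completed, covering template[0:21] (3 x 7 = 21). The next fragment, fragment 4, covers template[21:28], so it starts at position 21.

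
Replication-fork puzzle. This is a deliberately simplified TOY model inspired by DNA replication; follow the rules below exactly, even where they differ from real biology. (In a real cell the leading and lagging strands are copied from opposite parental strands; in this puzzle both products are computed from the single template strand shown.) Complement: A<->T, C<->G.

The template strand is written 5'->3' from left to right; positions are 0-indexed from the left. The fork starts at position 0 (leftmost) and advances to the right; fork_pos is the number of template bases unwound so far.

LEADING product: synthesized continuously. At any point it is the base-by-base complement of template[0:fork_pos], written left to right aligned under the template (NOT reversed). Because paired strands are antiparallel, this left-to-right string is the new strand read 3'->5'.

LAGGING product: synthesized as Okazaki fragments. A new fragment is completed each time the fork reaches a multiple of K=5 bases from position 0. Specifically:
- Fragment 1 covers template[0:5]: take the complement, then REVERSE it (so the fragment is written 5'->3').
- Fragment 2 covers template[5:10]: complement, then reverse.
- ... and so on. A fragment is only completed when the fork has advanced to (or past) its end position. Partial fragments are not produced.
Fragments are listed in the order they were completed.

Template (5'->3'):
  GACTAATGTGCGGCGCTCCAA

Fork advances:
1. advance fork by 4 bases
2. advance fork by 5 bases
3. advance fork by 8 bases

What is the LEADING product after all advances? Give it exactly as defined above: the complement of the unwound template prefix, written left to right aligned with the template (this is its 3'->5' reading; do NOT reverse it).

Step 1: advance 4 -> fork_pos = 0 + 4 = 4.
Step 2: advance 5 -> fork_pos = 4 + 5 = 9.
Step 3: advance 8 -> fork_pos = 9 + 8 = 17.
Unwound prefix: template[0:17] = GACTAATGTGCGGCGCT
Complement it base by base (A<->T, C<->G), keeping left-to-right order:
  [0:5] GACTA -> CTGAT
  [5:10] ATGTG -> TACAC
  [10:15] CGGCG -> GCCGC
  [15:17] CT -> GA
Concatenate: CTGATTACACGCCGCGA (length 17; written aligned with the template, i.e. 3'->5').

Answer: CTGATTACACGCCGCGA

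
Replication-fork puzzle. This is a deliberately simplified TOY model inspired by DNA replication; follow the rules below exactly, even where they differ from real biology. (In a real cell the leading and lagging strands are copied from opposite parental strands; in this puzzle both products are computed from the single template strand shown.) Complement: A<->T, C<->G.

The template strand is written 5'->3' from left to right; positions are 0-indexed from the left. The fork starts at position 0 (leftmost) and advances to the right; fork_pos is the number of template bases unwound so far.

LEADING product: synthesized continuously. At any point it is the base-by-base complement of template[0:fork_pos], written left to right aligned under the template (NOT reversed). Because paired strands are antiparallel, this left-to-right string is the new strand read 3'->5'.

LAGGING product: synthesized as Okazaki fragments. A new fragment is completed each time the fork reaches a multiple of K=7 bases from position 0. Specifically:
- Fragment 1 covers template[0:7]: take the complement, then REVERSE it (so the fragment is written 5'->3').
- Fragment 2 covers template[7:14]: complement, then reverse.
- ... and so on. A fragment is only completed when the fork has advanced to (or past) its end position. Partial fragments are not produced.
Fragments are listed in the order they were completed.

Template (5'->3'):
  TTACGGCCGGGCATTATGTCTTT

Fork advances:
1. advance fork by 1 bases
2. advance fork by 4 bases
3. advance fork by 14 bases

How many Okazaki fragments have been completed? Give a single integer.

Step 1: advance 1 -> fork_pos = 0 + 1 = 1. Next multiple of 7 is 7 (not reached); still 0 fragment(s).
Step 2: advance 4 -> fork_pos = 1 + 4 = 5. Next multiple of 7 is 7 (not reached); still 0 fragment(s).
Step 3: advance 14 -> fork_pos = 5 + 14 = 19. Reached multiple(s) of 7: 7, 14 -> fragments 1-2 completed (2 total).
Check: final fork_pos = 19; the multiples of 7 that are <= 19 are 7..14 -> 19 // 7 = 2 completed fragment(s).

Answer: 2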